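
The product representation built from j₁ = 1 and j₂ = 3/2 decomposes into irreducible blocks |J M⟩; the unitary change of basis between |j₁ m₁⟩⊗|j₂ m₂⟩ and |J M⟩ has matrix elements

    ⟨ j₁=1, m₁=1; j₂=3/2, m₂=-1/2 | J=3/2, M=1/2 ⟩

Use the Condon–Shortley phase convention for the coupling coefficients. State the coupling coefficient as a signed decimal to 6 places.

triangle: 1!*1!*2!/5! = 2/120
(j±m)!: 2!*0!*1!*2!*2!*1! = 8
prefactor² = (2J+1)*Δ*N² = 8/15
  k=0: +1/(0!*1!*0!*1!*1!*1!) = 1
Σ = 1  ⇒  CG² = 8/15*1² = 8/15
CG = +√(8/15) = +0.730297

+√(8/15) = +0.730297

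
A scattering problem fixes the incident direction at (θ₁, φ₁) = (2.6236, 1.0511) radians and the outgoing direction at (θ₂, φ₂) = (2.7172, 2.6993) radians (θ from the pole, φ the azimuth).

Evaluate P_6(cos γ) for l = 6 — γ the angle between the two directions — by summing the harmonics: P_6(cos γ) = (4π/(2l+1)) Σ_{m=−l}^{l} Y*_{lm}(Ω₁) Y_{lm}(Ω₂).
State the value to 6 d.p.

Addition theorem: P_6(cos γ) = (4π/13) Σ_m Y*_{lm}(Ω₁) Y_{lm}(Ω₂), m = −6…6:
  m=-6: Y*=+0.007116+0.000167i  Y=-0.002080+0.001104i  product -0.000015+0.000008i
  m=-5: Y*=-0.022361+0.037042i  Y=-0.010790+0.014472i  product -0.000295-0.000723i
  m=-4: Y*=-0.076178-0.136834i  Y=-0.016444+0.081802i  product +0.012446-0.003981i
  m=-3: Y*=+0.364297+0.004265i  Y=+0.061403+0.246725i  product +0.021317+0.090143i
  m=-2: Y*=-0.251502+0.427867i  Y=+0.308263+0.376396i  product -0.238577+0.037231i
  m=-1: Y*=-0.101887-0.178074i  Y=+0.397457+0.188229i  product -0.006977-0.089955i
  m=+0: Y*=-0.373252-0.000000i  Y=-0.174435+0.000000i  product +0.065108+0.000000i
  m=+1: Y*=+0.101887-0.178074i  Y=-0.397457+0.188229i  product -0.006977+0.089955i
  m=+2: Y*=-0.251502-0.427867i  Y=+0.308263-0.376396i  product -0.238577-0.037231i
  m=+3: Y*=-0.364297+0.004265i  Y=-0.061403+0.246725i  product +0.021317-0.090143i
  m=+4: Y*=-0.076178+0.136834i  Y=-0.016444-0.081802i  product +0.012446+0.003981i
  m=+5: Y*=+0.022361+0.037042i  Y=+0.010790+0.014472i  product -0.000295+0.000723i
  m=+6: Y*=+0.007116-0.000167i  Y=-0.002080-0.001104i  product -0.000015-0.000008i
Total Σ_m = -0.359093+0.000000i. Multiply by 0.966644: -0.347115+0.000000i. P_6(cos γ) = -0.347115

-0.347115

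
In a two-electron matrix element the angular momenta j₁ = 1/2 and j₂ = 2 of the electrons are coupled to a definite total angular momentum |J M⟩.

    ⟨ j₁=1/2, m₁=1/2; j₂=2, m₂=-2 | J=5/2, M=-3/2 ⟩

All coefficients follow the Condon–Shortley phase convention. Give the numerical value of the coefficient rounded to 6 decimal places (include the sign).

+0.447214  (= +√(1/5))

√[6·0!1!4!/6! · 1!0!0!4!1!4!] = √(576/5)
  +(−1)^0/∏(0,0,0,0,1,4)! = 1/24  (running 1/24)
⟨..|..⟩ = √(576/5)·(1/24) = +0.447214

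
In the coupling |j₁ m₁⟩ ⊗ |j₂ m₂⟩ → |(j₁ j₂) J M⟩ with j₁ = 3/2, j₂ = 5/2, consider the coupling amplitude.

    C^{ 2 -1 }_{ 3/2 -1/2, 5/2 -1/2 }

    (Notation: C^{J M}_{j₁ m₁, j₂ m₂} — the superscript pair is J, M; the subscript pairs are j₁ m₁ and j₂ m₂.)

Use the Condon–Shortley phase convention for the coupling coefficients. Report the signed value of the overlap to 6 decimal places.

√[5·2!1!3!/7! · 1!2!2!3!1!3!] = √(12/7)
  +(−1)^1/∏(1,1,1,1,0,2)! = -1/2  (running -1/2)
  +(−1)^2/∏(2,0,0,0,1,3)! = 1/12  (running -5/12)
⟨..|..⟩ = √(12/7)·(-5/12) = -0.545545

−√(25/84) = -0.545545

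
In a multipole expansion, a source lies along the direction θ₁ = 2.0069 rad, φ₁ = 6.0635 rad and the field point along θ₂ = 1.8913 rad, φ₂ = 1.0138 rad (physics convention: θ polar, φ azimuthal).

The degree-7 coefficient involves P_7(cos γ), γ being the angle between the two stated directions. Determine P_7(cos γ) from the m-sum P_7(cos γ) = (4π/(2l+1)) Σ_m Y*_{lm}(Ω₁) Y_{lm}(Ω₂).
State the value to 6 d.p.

0.030010

Summing Y*_{l m}(θ₁,φ₁)·Y_{l m}(θ₂,φ₂) over m ∈ [−7, 7]; prefactor 4π/(2·7+1) = 0.837758:
  term(m=-7) = -0.061331-0.061946i   from Y*(Ω₁)=+0.008292-0.251201i, Y(Ω₂)=+0.238278-0.252018i
  term(m=-6) = +0.082640-0.169745i   from Y*(Ω₁)=-0.109568+0.424347i, Y(Ω₂)=-0.422153-0.085744i
  term(m=-5) = +0.024135+0.002806i   from Y*(Ω₁)=+0.134786-0.263794i, Y(Ω₂)=+0.028633+0.076860i
  term(m=-4) = +0.010033+0.044541i   from Y*(Ω₁)=+0.090845-0.109610i, Y(Ω₂)=-0.195919+0.253910i
  term(m=-3) = -0.059768+0.037377i   from Y*(Ω₁)=-0.275094+0.213086i, Y(Ω₂)=+0.201569+0.020264i
  term(m=-2) = +0.000772+0.000617i   from Y*(Ω₁)=+0.003668-0.001724i, Y(Ω₂)=+0.107532+0.218794i
  term(m=-1) = +0.026402-0.075280i   from Y*(Ω₁)=+0.325783-0.072744i, Y(Ω₂)=+0.126338-0.202864i
  term(m=+0) = -0.009940-0.000000i   from Y*(Ω₁)=-0.045555-0.000000i, Y(Ω₂)=+0.218195+0.000000i
  term(m=+1) = +0.026402+0.075280i   from Y*(Ω₁)=-0.325783-0.072744i, Y(Ω₂)=-0.126338-0.202864i
  term(m=+2) = +0.000772-0.000617i   from Y*(Ω₁)=+0.003668+0.001724i, Y(Ω₂)=+0.107532-0.218794i
  term(m=+3) = -0.059768-0.037377i   from Y*(Ω₁)=+0.275094+0.213086i, Y(Ω₂)=-0.201569+0.020264i
  term(m=+4) = +0.010033-0.044541i   from Y*(Ω₁)=+0.090845+0.109610i, Y(Ω₂)=-0.195919-0.253910i
  term(m=+5) = +0.024135-0.002806i   from Y*(Ω₁)=-0.134786-0.263794i, Y(Ω₂)=-0.028633+0.076860i
  term(m=+6) = +0.082640+0.169745i   from Y*(Ω₁)=-0.109568-0.424347i, Y(Ω₂)=-0.422153+0.085744i
  term(m=+7) = -0.061331+0.061946i   from Y*(Ω₁)=-0.008292-0.251201i, Y(Ω₂)=-0.238278-0.252018i
Accumulated sum +0.035822+0.000000i; after 4π/(2l+1) scaling, +0.030010+0.000000i ⇒ P_7 = 0.030010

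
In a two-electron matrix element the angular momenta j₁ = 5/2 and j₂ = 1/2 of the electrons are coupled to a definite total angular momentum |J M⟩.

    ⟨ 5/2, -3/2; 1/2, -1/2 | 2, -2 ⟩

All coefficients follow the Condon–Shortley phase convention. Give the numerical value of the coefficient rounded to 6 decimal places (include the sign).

j₁+j₂−J=1  J+j₁−j₂=4  J−j₁+j₂=0  j₁+j₂+J+1=6
(j₁±m₁, j₂±m₂, J±M) = (1,4,0,1,0,4)
P² = 96
sum k=0..0:
  [0] +1/24 = 1/24
S = 1/24
C² = P²·S² = 1/6 ; C = +0.408248

+0.408248  (= +√(1/6))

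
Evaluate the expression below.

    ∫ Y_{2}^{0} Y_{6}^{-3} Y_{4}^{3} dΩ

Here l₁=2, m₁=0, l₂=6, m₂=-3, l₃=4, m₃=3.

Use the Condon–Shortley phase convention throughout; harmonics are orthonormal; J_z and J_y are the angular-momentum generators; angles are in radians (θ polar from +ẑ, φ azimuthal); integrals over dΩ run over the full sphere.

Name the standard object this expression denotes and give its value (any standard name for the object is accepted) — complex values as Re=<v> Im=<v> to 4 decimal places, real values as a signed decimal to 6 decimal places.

This is a Gaunt coefficient — the integral of a triple product of spherical harmonics over the sphere.
Rules hold: Σm=0, L=12 even, 4≤4≤8.
N = 5·13·9 = 585
Δ = 4!·0!·8!/13! = 1/6435
Racah Σ t=2..2: t=2:+1/2304 = 1/2304
⇒ 3j(2 6 4; 0 0 0)² = 5/143, sgn +1
Racah Σ t=2..2: t=2:+1/20160 = 1/20160
⇒ 3j(2 6 4; 0 -3 3)² = 12/715, sgn -1
4πI² = N·(3j₀)²·(3jₘ)² = 540/1573
I = -1·√(0.343293/4π) = -0.16528277

Gaunt coefficient, -0.165283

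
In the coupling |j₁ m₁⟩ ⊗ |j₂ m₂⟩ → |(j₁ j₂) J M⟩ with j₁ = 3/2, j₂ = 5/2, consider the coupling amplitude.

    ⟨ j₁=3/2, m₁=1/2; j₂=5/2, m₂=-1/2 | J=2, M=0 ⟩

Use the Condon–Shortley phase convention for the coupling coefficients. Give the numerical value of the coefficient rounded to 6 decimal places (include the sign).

-0.267261  (= −√(1/14))

j₁+j₂−J=2  J+j₁−j₂=1  J−j₁+j₂=3  j₁+j₂+J+1=7
(j₁±m₁, j₂±m₂, J±M) = (2,1,2,3,2,2)
P² = 8/7
sum k=0..1:
  [0] +1/4 = 1/4
  [1] −1/2 = -1/2
S = -1/4
C² = P²·S² = 1/14 ; C = -0.267261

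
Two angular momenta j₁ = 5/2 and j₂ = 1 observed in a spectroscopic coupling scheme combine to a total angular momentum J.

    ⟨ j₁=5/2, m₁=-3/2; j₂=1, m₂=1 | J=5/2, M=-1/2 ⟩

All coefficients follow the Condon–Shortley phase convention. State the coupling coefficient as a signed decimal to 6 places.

j₁+j₂−J=1  J+j₁−j₂=4  J−j₁+j₂=1  j₁+j₂+J+1=7
(j₁±m₁, j₂±m₂, J±M) = (1,4,2,0,2,3)
P² = 576/35
sum k=1..1:
  [1] −1/6 = -1/6
S = -1/6
C² = P²·S² = 16/35 ; C = -0.676123

−√(16/35) = -0.676123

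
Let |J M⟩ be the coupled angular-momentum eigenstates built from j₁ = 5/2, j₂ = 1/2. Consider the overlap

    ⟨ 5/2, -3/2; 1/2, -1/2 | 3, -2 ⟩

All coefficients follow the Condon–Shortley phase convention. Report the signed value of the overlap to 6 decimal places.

j₁+j₂−J=0  J+j₁−j₂=5  J−j₁+j₂=1  j₁+j₂+J+1=7
(j₁±m₁, j₂±m₂, J±M) = (1,4,0,1,1,5)
P² = 480
sum k=0..0:
  [0] +1/24 = 1/24
S = 1/24
C² = P²·S² = 5/6 ; C = +0.912871

+0.912871  (= +√(5/6))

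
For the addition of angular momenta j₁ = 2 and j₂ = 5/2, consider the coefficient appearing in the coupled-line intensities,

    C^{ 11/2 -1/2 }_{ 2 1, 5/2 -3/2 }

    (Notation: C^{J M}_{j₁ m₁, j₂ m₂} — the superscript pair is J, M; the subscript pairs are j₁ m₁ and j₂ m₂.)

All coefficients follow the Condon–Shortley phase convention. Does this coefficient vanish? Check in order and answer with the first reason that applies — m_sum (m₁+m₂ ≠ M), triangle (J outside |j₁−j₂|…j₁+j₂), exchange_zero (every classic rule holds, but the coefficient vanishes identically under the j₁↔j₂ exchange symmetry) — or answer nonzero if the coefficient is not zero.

m-sum: m₁+m₂ = 1+(-3/2) = -1/2, M = -1/2  ✓
triangle: need |j₁−j₂| ≤ J ≤ j₁+j₂, i.e. J ∈ [1/2, 9/2]; J = 11/2 is outside ✗ ⇒ coefficient is 0

triangle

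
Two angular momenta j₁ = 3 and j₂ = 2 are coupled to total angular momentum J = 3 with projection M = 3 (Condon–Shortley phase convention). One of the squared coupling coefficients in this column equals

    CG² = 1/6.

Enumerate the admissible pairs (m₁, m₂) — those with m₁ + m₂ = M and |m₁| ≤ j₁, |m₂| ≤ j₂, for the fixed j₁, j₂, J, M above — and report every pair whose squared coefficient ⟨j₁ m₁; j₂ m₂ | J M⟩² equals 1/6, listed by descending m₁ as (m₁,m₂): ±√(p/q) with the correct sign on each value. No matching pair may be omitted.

Admissible pairs with m₁+m₂ = M = 3: (1,2), (2,1), (3,0)
  (m₁,m₂)=(3,0): CG² = 5/12, CG = +√(5/12)
  (m₁,m₂)=(2,1): CG² = 5/12, CG = −√(5/12)
  (m₁,m₂)=(1,2): CG² = 1/6, CG = +√(1/6)   ← matches the target
Pairs with CG² = 1/6: (1,2): +√(1/6)

(1,2): +√(1/6)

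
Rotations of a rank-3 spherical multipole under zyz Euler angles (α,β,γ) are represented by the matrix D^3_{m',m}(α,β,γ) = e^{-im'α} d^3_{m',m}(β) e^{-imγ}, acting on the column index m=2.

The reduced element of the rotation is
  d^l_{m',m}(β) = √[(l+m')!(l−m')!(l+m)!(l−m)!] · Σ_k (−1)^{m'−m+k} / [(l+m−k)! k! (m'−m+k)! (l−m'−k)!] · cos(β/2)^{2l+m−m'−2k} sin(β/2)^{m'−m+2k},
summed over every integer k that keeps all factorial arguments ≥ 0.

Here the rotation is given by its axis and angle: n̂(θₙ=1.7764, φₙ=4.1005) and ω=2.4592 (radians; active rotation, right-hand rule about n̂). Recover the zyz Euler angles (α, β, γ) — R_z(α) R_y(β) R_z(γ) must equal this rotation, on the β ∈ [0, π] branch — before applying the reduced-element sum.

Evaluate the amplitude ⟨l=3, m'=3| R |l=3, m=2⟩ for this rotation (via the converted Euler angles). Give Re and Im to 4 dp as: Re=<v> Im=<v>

Axis–angle → zyz. n̂ = (sinθₙcosφₙ, sinθₙsinφₙ, cosθₙ) = (-0.562316, -0.801324, -0.204158), ω = 2.4592.
R = I cosω + sinω [n̂]ₓ + (1−cosω) n̂n̂ᵀ gives
  R = [-0.214474, +0.929044, -0.301461; +0.671538, +0.364381, +0.645184; +0.709251, -0.064067, -0.702039]
β = atan2(√(R₁₃²+R₂₃²), R₃₃) = 2.349052; α = atan2(R₂₃, R₁₃) mod 2π = 2.007901; γ = atan2(R₃₂, −R₃₁) mod 2π = 3.231679
Split into d^3_{3,2}(β=2.3491) × two z-phases.
Half-angle: c=0.385980, s=0.922507. N=√(720·1·120·1)=293.938769
Admissible k: 0..0 (factorial args all ≥0)
  k=0: (−1)^1·293.9388/(120)·0.3860^5·0.9225^1 = -0.019358
d^3_{3,2}(2.3491) = -0.019358
D = (+0.966523+0.256581i)·(-0.019358)·(+0.983813-0.179199i) = -0.019298-0.001534i

Re=-0.0193 Im=-0.0015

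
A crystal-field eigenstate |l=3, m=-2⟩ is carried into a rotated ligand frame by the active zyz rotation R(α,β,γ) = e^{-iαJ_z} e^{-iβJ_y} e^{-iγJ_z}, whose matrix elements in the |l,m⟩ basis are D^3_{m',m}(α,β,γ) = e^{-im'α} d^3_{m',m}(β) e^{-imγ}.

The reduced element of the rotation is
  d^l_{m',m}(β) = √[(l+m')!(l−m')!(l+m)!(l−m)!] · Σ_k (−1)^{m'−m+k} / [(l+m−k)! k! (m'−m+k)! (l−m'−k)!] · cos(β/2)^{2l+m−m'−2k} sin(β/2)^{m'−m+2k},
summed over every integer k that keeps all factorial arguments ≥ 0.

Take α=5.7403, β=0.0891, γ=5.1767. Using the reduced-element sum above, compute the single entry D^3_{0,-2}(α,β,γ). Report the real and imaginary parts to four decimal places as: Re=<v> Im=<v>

D^3_{0,-2}(5.7403,0.0891,5.1767) = e^{-i·0·5.7403}·d^3_{0,-2}(0.0891)·e^{-i·-2·5.1767}. Compute d first:
c=cos(0.089100/2)=0.999008, s=sin(0.089100/2)=0.044535; N=√[6·6·1·120]=65.726707
The bounds max(0,m−m')=0 and min(l+m,l−m')=1 give 2 terms
  k=0: (−1)^2·65.7267/(12)·0.9990^4·0.0445^2 = +0.010820
  k=1: (−1)^3·65.7267/(12)·0.9990^2·0.0445^4 = -0.000022
d^3_{0,-2}(0.0891) = +0.010820 -0.000022 = +0.010799
Phases: e^{-i·(0)·5.7403}=+1.000000+0.000000i, e^{-i·(-2)·5.1767}=-0.598938-0.800795i ⇒ D=-0.006468-0.008648i

Re=-0.0065 Im=-0.0086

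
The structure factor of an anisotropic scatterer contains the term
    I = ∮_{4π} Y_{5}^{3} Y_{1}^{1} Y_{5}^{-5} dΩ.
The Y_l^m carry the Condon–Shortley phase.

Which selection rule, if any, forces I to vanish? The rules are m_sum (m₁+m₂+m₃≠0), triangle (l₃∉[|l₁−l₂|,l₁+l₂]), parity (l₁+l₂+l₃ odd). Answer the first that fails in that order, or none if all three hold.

m_sum

Σmᵢ = -1  ✗
l₃∈[|l₁−l₂|,l₁+l₂]=[4,6], have l₃=5
Σlᵢ = 11 ⇒ odd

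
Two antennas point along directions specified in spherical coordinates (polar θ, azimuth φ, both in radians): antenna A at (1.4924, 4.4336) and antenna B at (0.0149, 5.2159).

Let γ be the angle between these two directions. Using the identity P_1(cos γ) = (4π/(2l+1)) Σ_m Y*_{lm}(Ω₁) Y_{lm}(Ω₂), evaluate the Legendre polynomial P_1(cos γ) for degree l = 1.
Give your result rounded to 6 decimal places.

0.088843

Expand P_1 via completeness: Σ_{m} conj(Y_{1,m}) at Ω₁ times Y_{1,m} at Ω₂ —
  m=-1: Y*=(-0.094785, -0.331134)  Y=(0.002484, 0.004509)  product (0.001258, -0.001250)
  m=+0: Y*=(0.038265, -0.000000)  Y=(0.488548, 0.000000)  product (0.018695, 0.000000)
  m=+1: Y*=(0.094785, -0.331134)  Y=(-0.002484, 0.004509)  product (0.001258, 0.001250)
Σ over m = (0.021210, 0.000000); ×(4π/3) → (0.088843, 0.000000). Real part: 0.088843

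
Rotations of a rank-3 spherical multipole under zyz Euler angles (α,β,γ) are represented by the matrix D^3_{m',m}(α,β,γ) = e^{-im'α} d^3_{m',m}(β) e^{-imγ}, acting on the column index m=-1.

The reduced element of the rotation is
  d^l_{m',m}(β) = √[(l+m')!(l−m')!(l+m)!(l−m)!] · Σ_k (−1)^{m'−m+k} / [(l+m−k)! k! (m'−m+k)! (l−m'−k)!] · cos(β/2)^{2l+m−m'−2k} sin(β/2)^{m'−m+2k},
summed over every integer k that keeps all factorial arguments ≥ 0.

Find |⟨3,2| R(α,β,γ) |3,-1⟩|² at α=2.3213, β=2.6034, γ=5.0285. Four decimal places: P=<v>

P=0.3522

D^3_{2,-1}(2.3213,2.6034,5.0285) = e^{-i·2·2.3213}·d^3_{2,-1}(2.6034)·e^{-i·-1·5.0285}. Compute d first:
Half-angle: c=0.265860, s=0.964012. N=√(120·1·2·24)=75.894664
Admissible k: 0..1 (factorial args all ≥0)
  k=0: (−1)^3·75.8947/(12)·0.2659^3·0.9640^3 = -0.106473
  k=1: (−1)^4·75.8947/(24)·0.2659^1·0.9640^5 = +0.699946
d^3_{2,-1}(2.6034) = -0.106473 +0.699946 = +0.593474
|D^3_{2,-1}|² = |d^3_{2,-1}(β)|² = (+0.593474)² = 0.352211 (the z-rotation phases have unit modulus)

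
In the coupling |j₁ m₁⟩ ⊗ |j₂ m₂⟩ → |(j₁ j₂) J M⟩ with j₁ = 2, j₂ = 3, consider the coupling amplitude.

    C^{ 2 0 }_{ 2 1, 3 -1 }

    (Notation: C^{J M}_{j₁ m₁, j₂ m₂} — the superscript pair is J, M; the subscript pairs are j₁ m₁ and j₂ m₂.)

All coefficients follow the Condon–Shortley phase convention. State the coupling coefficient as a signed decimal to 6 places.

−√(1/7) ≈ -0.377964

j₁+j₂−J=3  J+j₁−j₂=1  J−j₁+j₂=3  j₁+j₂+J+1=8
(j₁±m₁, j₂±m₂, J±M) = (3,1,2,4,2,2)
P² = 36/7
sum k=0..1:
  [0] +1/12 = 1/12
  [1] −1/4 = -1/4
S = -1/6
C² = P²·S² = 1/7 ; C = -0.377964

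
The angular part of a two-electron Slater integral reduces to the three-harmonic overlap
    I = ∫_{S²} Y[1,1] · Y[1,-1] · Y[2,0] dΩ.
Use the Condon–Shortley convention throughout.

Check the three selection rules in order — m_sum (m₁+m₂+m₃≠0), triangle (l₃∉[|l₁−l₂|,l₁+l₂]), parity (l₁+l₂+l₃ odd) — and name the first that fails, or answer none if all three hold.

m₁+m₂+m₃ = 1 − 1 + 0 = 0  ✓
triangle: |1−1|=0 ≤ l₃=2 ≤ 1+1=2  ✓
parity: l₁+l₂+l₃ = 4 is even  ✓

none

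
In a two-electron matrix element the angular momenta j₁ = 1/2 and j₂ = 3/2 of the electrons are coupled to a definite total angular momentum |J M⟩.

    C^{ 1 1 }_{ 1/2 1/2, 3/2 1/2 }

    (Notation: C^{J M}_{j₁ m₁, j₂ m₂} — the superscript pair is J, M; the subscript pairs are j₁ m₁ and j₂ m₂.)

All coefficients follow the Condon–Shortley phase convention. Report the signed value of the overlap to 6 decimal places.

j₁+j₂−J=1  J+j₁−j₂=0  J−j₁+j₂=2  j₁+j₂+J+1=4
(j₁±m₁, j₂±m₂, J±M) = (1,0,2,1,2,0)
P² = 1
sum k=0..0:
  [0] +1/2 = 1/2
S = 1/2
C² = P²·S² = 1/4 ; C = +0.500000

+0.500000  (= +√(1/4))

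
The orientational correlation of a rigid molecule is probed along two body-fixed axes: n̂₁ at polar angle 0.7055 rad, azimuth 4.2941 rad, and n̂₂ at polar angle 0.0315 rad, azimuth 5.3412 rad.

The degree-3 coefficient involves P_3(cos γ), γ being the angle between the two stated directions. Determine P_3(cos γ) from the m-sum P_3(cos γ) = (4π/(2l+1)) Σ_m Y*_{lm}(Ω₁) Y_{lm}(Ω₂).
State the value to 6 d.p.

Addition theorem: P_3(cos γ) = (4π/7) Σ_m Y*_{lm}(Ω₁) Y_{lm}(Ω₂), m = −3…3:
  m=-3: Y*=0.10811 + 0.03534j  Y=-0.00001 + 0.00000j  product -0.00000 - 0.00000j
  m=-2: Y*=-0.21917 + 0.24283j  Y=-0.00031 + 0.00096j  product -0.00017 - 0.00029j
  m=-1: Y*=-0.16154 - 0.36340j  Y=0.02392 + 0.03289j  product 0.00809 - 0.01400j
  m=+0: Y*=-0.02904 + 0.00000j  Y=0.74413 + 0.00000j  product -0.02161 + 0.00000j
  m=+1: Y*=0.16154 - 0.36340j  Y=-0.02392 + 0.03289j  product 0.00809 + 0.01400j
  m=+2: Y*=-0.21917 - 0.24283j  Y=-0.00031 - 0.00096j  product -0.00017 + 0.00029j
  m=+3: Y*=-0.10811 + 0.03534j  Y=0.00001 + 0.00000j  product -0.00000 + 0.00000j
Accumulated sum -0.00577 + 0.00000j; after 4π/(2l+1) scaling, -0.01035 + 0.00000j ⇒ P_3 = -0.010353

-0.010353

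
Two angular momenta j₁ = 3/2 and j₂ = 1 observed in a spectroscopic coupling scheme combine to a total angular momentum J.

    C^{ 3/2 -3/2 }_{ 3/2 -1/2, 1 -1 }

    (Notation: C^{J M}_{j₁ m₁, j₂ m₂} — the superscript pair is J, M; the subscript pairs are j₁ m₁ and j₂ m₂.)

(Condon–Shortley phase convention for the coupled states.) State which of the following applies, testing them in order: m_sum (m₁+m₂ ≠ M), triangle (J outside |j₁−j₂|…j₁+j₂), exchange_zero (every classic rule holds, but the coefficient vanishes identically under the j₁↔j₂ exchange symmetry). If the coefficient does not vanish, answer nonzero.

nonzero

m-sum: m₁+m₂ = -1/2+(-1) = -3/2, M = -3/2  ✓
triangle: |j₁−j₂| = 1/2 ≤ J = 3/2 ≤ j₁+j₂ = 5/2  ✓
exchange: j₁≠j₂ or m₁≠m₂ — the exchange symmetry imposes no constraint here
value check: CG = +√(2/5) = +0.632456 ≠ 0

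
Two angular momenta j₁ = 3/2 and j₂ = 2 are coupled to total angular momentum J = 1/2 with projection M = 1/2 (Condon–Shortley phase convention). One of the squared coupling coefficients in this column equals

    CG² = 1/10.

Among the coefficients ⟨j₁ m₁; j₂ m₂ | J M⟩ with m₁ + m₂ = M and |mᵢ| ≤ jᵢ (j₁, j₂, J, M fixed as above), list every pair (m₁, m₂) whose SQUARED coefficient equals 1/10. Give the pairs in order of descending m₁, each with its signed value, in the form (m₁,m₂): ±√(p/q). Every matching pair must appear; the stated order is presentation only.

(3/2,-1): +√(1/10)

Admissible pairs with m₁+m₂ = M = 1/2: (-3/2,2), (-1/2,1), (1/2,0), (3/2,-1)
  (m₁,m₂)=(3/2,-1): CG² = 1/10, CG = +√(1/10)   ← matches the target
  (m₁,m₂)=(1/2,0): CG² = 1/5, CG = −√(1/5)
  (m₁,m₂)=(-1/2,1): CG² = 3/10, CG = +√(3/10)
  (m₁,m₂)=(-3/2,2): CG² = 2/5, CG = −√(2/5)
Pairs with CG² = 1/10: (3/2,-1): +√(1/10)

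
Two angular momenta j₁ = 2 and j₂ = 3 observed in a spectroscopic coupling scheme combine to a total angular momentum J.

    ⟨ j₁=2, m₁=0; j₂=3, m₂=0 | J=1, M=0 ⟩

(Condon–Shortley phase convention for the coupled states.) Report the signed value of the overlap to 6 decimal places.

triangle: 4!×0!×2!/7! = 48/5040
(j±m)!: 2!×2!×3!×3!×1!×1! = 144
prefactor² = (2J+1)×Δ×N² = 144/35
  k=2: +1/(2!×2!×0!×1!×0!×1!) = 1/4
Σ = 1/4  ⇒  CG² = 144/35×(1/4)² = 9/35
CG = +√(9/35) = +0.507093

+√(9/35) = +0.507093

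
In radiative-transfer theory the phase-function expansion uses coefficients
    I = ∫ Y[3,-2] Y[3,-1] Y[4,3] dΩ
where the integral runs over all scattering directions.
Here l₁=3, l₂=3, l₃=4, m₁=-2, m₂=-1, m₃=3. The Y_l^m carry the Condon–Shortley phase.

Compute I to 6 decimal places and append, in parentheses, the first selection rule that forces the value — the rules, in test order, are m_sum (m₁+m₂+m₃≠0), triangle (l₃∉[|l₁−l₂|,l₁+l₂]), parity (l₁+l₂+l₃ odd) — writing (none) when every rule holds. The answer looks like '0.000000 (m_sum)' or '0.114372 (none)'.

Rules hold: Σm=0, L=10 even, 0≤4≤6.
N = 7·7·9 = 441
Δ = 2!·4!·4!/11! = 1/34650
Racah Σ t=0..2: t=0:+1/72 t=1:−1/16 t=2:+1/72 = -5/144
⇒ 3j(3 3 4; 0 0 0)² = 2/77, sgn -1
Racah Σ t=1..2: t=1:−1/144 t=2:+1/288 = -1/288
⇒ 3j(3 3 4; -2 -1 3)² = 1/99, sgn +1
4πI² = N·(3j₀)²·(3jₘ)² = 14/121
I = -1·√(0.115702/4π) = -0.09595473
No selection rule forces the value: the integral is nonzero (none).

-0.095955 (none)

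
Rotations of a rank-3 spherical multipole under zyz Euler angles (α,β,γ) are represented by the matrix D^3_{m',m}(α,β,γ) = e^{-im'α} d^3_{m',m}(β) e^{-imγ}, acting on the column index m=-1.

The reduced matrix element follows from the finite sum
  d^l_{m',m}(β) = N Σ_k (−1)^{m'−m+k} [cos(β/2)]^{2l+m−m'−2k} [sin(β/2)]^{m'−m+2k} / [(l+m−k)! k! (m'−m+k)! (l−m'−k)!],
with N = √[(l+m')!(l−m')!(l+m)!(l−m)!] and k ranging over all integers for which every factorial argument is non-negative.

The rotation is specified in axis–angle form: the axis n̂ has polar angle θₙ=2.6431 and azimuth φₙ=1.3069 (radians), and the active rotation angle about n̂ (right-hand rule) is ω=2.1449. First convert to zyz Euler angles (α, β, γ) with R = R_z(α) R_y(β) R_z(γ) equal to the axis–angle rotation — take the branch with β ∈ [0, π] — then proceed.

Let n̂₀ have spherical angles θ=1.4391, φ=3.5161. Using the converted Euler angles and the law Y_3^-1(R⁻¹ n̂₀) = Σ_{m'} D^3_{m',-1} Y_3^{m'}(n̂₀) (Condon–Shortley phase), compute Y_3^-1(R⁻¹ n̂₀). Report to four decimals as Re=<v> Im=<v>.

Re=-0.1844 Im=-0.2166

Axis–angle → zyz. n̂ = (sinθₙcosφₙ, sinθₙsinφₙ, cosθₙ) = (+0.124710, +0.461551, -0.878304), ω = 2.1449.
R = I cosω + sinω [n̂]ₓ + (1−cosω) n̂n̂ᵀ gives
  R = [-0.519083, +0.826314, +0.218536; -0.648674, -0.214361, -0.730254; -0.556574, -0.520821, +0.647280]
β = atan2(√(R₁₃²+R₂₃²), R₃₃) = 0.866786; α = atan2(R₂₃, R₁₃) mod 2π = 5.003166; γ = atan2(R₃₂, −R₃₁) mod 2π = 5.530959
Need the full column D^3_{m',-1} for m'=−3..3 at α=5.0032, β=0.8668, γ=5.5310.
cos(β/2)=0.907546, sin(β/2)=0.419953
d^3_{-3,-1}: single k=2 term ⇒ +0.463362;  D = -0.055519+0.460024i
d^3_{-2,-1}: k∈[1..2] ⇒ +0.817605 -0.350136 = +0.467469;  D = -0.460677+0.079397i
d^3_{-1,-1}: k∈[0..2] ⇒ +0.558743 -0.957117 +0.153706 = -0.244669;  D = +0.108938+0.219079i
d^3_{0,-1}: k∈[0..2] ⇒ -0.895642 +0.575332 -0.041064 = -0.361373;  D = -0.263864+0.246914i
d^3_{1,-1}: k∈[0..2] ⇒ +0.717838 -0.204941 +0.005485 = +0.518383;  D = +0.447841+0.261072i
d^3_{2,-1}: k∈[0..1] ⇒ -0.350136 +0.037486 = -0.312650;  D = +0.073411-0.303909i
d^3_{3,-1}: single k=0 term ⇒ +0.099217;  D = -0.099073+0.005332i
Y_3^{m'}(θ=1.4391,φ=3.5161) and Σ D·Y over m':
  (-0.0555+0.4600i)·(-0.1758+0.3665i)  (-0.4607+0.0794i)·(+0.0966-0.0898i)  (+0.1089+0.2191i)·(+0.2725-0.1071i)  (-0.2639+0.2469i)·(-0.1428+0.0000i)  (+0.4478+0.2611i)·(-0.2725-0.1071i)  (+0.0734-0.3039i)·(+0.0966+0.0898i)  (-0.0991+0.0053i)·(+0.1758+0.3665i)
Y_3^-1(R⁻¹ n̂) = -0.184432-0.216643i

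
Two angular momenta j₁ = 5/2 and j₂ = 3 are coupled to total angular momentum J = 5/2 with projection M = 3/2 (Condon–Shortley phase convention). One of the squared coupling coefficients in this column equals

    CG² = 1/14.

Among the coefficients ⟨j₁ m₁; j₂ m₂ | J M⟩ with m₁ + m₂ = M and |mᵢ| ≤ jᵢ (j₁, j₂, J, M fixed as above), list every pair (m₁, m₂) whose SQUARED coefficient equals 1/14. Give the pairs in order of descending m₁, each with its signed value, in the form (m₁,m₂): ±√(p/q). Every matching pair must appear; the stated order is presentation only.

(-1/2,2): +√(1/14)

Admissible pairs with m₁+m₂ = M = 3/2: (-3/2,3), (-1/2,2), (1/2,1), (3/2,0), (5/2,-1)
  (m₁,m₂)=(5/2,-1): CG² = 2/7, CG = +√(2/7)
  (m₁,m₂)=(3/2,0): CG² = 7/30, CG = −√(7/30)
  (m₁,m₂)=(1/2,1): CG² = 1/35, CG = +√(1/35)
  (m₁,m₂)=(-1/2,2): CG² = 1/14, CG = +√(1/14)   ← matches the target
  (m₁,m₂)=(-3/2,3): CG² = 8/21, CG = −√(8/21)
Pairs with CG² = 1/14: (-1/2,2): +√(1/14)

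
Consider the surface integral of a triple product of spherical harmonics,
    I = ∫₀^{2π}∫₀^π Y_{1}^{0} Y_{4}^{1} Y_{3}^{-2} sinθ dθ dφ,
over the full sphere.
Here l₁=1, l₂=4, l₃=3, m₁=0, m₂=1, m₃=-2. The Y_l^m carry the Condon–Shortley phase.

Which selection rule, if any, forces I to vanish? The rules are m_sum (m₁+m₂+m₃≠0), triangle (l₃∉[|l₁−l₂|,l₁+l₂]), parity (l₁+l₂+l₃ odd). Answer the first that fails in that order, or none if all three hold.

Σmᵢ = -1  ✗
l₃∈[|l₁−l₂|,l₁+l₂]=[3,5], have l₃=3
Σlᵢ = 8 ⇒ even

m_sum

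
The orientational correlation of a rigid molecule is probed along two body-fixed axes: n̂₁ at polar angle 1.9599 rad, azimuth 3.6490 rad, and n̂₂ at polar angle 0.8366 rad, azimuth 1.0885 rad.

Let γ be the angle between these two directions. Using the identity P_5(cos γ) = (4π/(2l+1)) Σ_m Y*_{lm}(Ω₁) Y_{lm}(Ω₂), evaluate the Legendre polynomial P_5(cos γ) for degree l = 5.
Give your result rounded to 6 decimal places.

Summing Y*_{l m}(θ₁,φ₁)·Y_{l m}(θ₂,φ₂) over m ∈ [−5, 5]; prefactor 4π/(2·5+1) = 1.142397:
  m=-5: (0.258944, -0.178891) × (0.069797, 0.077975) = (0.032023, 0.007705)  (running Σ = (0.032023, 0.007705))
  m=-4: (0.180732, -0.365857) × (-0.104763, 0.279693) = (0.083394, 0.088878)  (running Σ = (0.115416, 0.096583))
  m=-3: (-0.003928, -0.080801) × (-0.426968, 0.053177) = (0.005974, 0.034291)  (running Σ = (0.121390, 0.130874))
  m=-2: (0.165073, 0.265662) × (-0.123598, -0.178280) = (0.026959, -0.062265)  (running Σ = (0.148350, 0.068609))
  m=-1: (0.150185, 0.083497) × (-0.116117, 0.221794) = (-0.035958, 0.023615)  (running Σ = (0.112392, 0.092224))
  m=0: (-0.276439, -0.000000) × (-0.292081, 0.000000) = (0.080743, 0.000000)  (running Σ = (0.193134, 0.092224))
  m=1: (-0.150185, 0.083497) × (0.116117, 0.221794) = (-0.035958, -0.023615)  (running Σ = (0.157176, 0.068609))
  m=2: (0.165073, -0.265662) × (-0.123598, 0.178280) = (0.026959, 0.062265)  (running Σ = (0.184136, 0.130874))
  m=3: (0.003928, -0.080801) × (0.426968, 0.053177) = (0.005974, -0.034291)  (running Σ = (0.190109, 0.096583))
  m=4: (0.180732, 0.365857) × (-0.104763, -0.279693) = (0.083394, -0.088878)  (running Σ = (0.273503, 0.007705))
  m=5: (-0.258944, -0.178891) × (-0.069797, 0.077975) = (0.032023, -0.007705)  (running Σ = (0.305526, 0.000000))
Accumulated sum (0.305526, 0.000000); after 4π/(2l+1) scaling, (0.349032, 0.000000) ⇒ P_5 = 0.349032

0.349032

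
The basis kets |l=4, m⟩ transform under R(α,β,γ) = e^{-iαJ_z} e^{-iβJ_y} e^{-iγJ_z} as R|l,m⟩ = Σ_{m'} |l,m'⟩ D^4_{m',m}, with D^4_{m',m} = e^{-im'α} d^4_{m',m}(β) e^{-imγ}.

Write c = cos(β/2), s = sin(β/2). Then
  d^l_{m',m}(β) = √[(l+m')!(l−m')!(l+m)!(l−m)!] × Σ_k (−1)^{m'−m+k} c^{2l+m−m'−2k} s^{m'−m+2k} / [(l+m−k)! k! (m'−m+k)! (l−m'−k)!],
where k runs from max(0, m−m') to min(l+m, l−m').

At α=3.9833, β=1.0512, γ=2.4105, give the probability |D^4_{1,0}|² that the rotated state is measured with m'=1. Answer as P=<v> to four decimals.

First d^4_{1,0}(β=1.0512), then the phase factors e^{-i(1)α} and e^{-i(0)γ}:
With c≡cos(β/2)=0.865023 and s≡sin(β/2)=0.501732, N=[120·6·24·24]^{1/2}=643.987578
k: max(0,(0)−(1))=0 … min(4+(0),4−(1))=3
  k=0: (−1)^1·643.9876/(144)·0.8650^7·0.5017^1 = -0.813169
  k=1: (−1)^2·643.9876/(24)·0.8650^5·0.5017^3 = +1.641422
  k=2: (−1)^3·643.9876/(24)·0.8650^3·0.5017^5 = -0.552216
  k=3: (−1)^4·643.9876/(144)·0.8650^1·0.5017^7 = +0.030963
d^4_{1,0}(1.0512) = -0.813169 +1.641422 -0.552216 +0.030963 = +0.307001
|D^4_{1,0}|² = |d^4_{1,0}(β)|² = (+0.307001)² = 0.094250 (the z-rotation phases have unit modulus)

P=0.0942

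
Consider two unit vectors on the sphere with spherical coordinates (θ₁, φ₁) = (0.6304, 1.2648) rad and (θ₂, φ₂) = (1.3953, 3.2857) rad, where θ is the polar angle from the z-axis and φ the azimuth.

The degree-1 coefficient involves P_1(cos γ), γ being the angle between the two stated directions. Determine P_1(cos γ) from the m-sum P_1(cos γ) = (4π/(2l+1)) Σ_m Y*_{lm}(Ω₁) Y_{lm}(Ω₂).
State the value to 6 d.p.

Term-by-term m-sum for l=1 (normalisation 4π/3 = 4.188790):
  term(m=-1) = -0.03014 - 0.06238j   from Y*(Ω₁)=0.06135 + 0.19420j, Y(Ω₂)=-0.33666 + 0.04885j
  term(m=+0) = 0.03367 + 0.00000j   from Y*(Ω₁)=0.39469 + 0.00000j, Y(Ω₂)=0.08531 + 0.00000j
  term(m=+1) = -0.03014 + 0.06238j   from Y*(Ω₁)=-0.06135 + 0.19420j, Y(Ω₂)=0.33666 + 0.04885j
Accumulated sum -0.02661 + 0.00000j; after 4π/(2l+1) scaling, -0.11148 + 0.00000j ⇒ P_1 = -0.111476

-0.111476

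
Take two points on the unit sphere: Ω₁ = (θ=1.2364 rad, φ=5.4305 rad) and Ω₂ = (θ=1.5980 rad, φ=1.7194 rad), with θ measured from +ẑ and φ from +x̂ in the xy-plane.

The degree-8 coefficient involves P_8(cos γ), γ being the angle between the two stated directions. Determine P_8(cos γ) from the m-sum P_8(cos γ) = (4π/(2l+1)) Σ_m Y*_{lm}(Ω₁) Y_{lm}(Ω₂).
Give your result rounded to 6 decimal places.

Term-by-term m-sum for l=8 (normalisation 4π/17 = 0.739198):
  [-8]  conj(Y_{8,-8})(Ω₁) = (0.280522, -0.167504) ; Y_{8,-8}(Ω₂) = (0.191556, -0.476870) ; Δ = (-0.026142, -0.165859)
  [-7]  conj(Y_{8,-7})(Ω₁) = (0.431821, 0.140416) ; Y_{8,-7}(Ω₂) = (-0.048244, -0.028304) ; Δ = (-0.016859, -0.018997)
  [-6]  conj(Y_{8,-6})(Ω₁) = (0.064682, 0.151413) ; Y_{8,-6}(Ω₂) = (0.233303, -0.288993) ; Δ = (0.058848, 0.016633)
  [-5]  conj(Y_{8,-5})(Ω₁) = (0.120591, -0.250304) ; Y_{8,-5}(Ω₂) = (-0.044641, -0.048594) ; Δ = (-0.017547, 0.005314)
  [-4]  conj(Y_{8,-4})(Ω₁) = (0.271695, -0.074945) ; Y_{8,-4}(Ω₂) = (0.274479, -0.185539) ; Δ = (0.060669, -0.070981)
  [-3]  conj(Y_{8,-3})(Ω₁) = (-0.131452, -0.086789) ; Y_{8,-3}(Ω₂) = (-0.030503, -0.063826) ; Δ = (-0.001530, 0.011037)
  [-2]  conj(Y_{8,-2})(Ω₁) = (-0.041478, -0.306350) ; Y_{8,-2}(Ω₂) = (0.300679, -0.092092) ; Δ = (-0.040684, -0.088293)
  [-1]  conj(Y_{8,-1})(Ω₁) = (-0.066848, 0.076509) ; Y_{8,-1}(Ω₂) = (-0.010776, -0.071978) ; Δ = (0.006227, 0.003987)
  [+0]  conj(Y_{8,0})(Ω₁) = (-0.313142, -0.000000) ; Y_{8,0}(Ω₂) = (0.309601, 0.000000) ; Δ = (-0.096949, -0.000000)
  [+1]  conj(Y_{8,1})(Ω₁) = (0.066848, 0.076509) ; Y_{8,1}(Ω₂) = (0.010776, -0.071978) ; Δ = (0.006227, -0.003987)
  [+2]  conj(Y_{8,2})(Ω₁) = (-0.041478, 0.306350) ; Y_{8,2}(Ω₂) = (0.300679, 0.092092) ; Δ = (-0.040684, 0.088293)
  [+3]  conj(Y_{8,3})(Ω₁) = (0.131452, -0.086789) ; Y_{8,3}(Ω₂) = (0.030503, -0.063826) ; Δ = (-0.001530, -0.011037)
  [+4]  conj(Y_{8,4})(Ω₁) = (0.271695, 0.074945) ; Y_{8,4}(Ω₂) = (0.274479, 0.185539) ; Δ = (0.060669, 0.070981)
  [+5]  conj(Y_{8,5})(Ω₁) = (-0.120591, -0.250304) ; Y_{8,5}(Ω₂) = (0.044641, -0.048594) ; Δ = (-0.017547, -0.005314)
  [+6]  conj(Y_{8,6})(Ω₁) = (0.064682, -0.151413) ; Y_{8,6}(Ω₂) = (0.233303, 0.288993) ; Δ = (0.058848, -0.016633)
  [+7]  conj(Y_{8,7})(Ω₁) = (-0.431821, 0.140416) ; Y_{8,7}(Ω₂) = (0.048244, -0.028304) ; Δ = (-0.016859, 0.018997)
  [+8]  conj(Y_{8,8})(Ω₁) = (0.280522, 0.167504) ; Y_{8,8}(Ω₂) = (0.191556, 0.476870) ; Δ = (-0.026142, 0.165859)
Σ over m = (-0.050981, -0.000000); ×(4π/17) → (-0.037685, -0.000000). Real part: -0.037685

-0.037685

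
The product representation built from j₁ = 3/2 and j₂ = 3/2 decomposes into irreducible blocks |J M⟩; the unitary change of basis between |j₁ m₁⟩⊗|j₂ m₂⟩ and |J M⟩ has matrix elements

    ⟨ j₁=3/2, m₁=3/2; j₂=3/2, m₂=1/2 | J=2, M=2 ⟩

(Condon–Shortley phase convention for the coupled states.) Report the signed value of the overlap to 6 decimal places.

√[5·1!2!2!/6! · 3!0!2!1!4!0!] = √(8)
  +(−1)^0/∏(0,1,0,2,2,0)! = 1/4  (running 1/4)
⟨..|..⟩ = √(8)·(1/4) = +0.707107

+√(1/2) ≈ +0.707107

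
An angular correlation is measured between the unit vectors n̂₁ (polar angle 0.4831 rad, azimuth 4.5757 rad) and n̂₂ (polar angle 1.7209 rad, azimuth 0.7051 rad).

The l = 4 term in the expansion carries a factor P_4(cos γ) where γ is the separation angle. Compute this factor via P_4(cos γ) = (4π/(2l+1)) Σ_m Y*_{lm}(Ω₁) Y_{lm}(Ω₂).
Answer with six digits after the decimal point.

Addition theorem: P_4(cos γ) = (4π/9) Σ_m Y*_{lm}(Ω₁) Y_{lm}(Ω₂), m = −4…4:
  term(m=-4) = -0.00849 + 0.00195j   from Y*(Ω₁)=0.01760 - 0.01071j, Y(Ω₂)=-0.40133 - 0.13353j
  term(m=-3) = -0.01162 + 0.01641j   from Y*(Ω₁)=0.04429 + 0.10190j, Y(Ω₂)=0.09372 + 0.15477j
  term(m=-2) = -0.01006 - 0.08883j   from Y*(Ω₁)=-0.31204 + 0.08750j, Y(Ω₂)=-0.04411 + 0.27230j
  term(m=-1) = -0.07187 - 0.06419j   from Y*(Ω₁)=-0.06602 - 0.47997j, Y(Ω₂)=0.15147 - 0.12891j
  term(m=+0) = 0.02622 + 0.00000j   from Y*(Ω₁)=0.10561 + 0.00000j, Y(Ω₂)=0.24824 + 0.00000j
  term(m=+1) = -0.07187 + 0.06419j   from Y*(Ω₁)=0.06602 - 0.47997j, Y(Ω₂)=-0.15147 - 0.12891j
  term(m=+2) = -0.01006 + 0.08883j   from Y*(Ω₁)=-0.31204 - 0.08750j, Y(Ω₂)=-0.04411 - 0.27230j
  term(m=+3) = -0.01162 - 0.01641j   from Y*(Ω₁)=-0.04429 + 0.10190j, Y(Ω₂)=-0.09372 + 0.15477j
  term(m=+4) = -0.00849 - 0.00195j   from Y*(Ω₁)=0.01760 + 0.01071j, Y(Ω₂)=-0.40133 + 0.13353j
Total Σ_m = -0.17788 - 0.00000j. Multiply by 1.396263: -0.24836 - 0.00000j. P_4(cos γ) = -0.248364

-0.248364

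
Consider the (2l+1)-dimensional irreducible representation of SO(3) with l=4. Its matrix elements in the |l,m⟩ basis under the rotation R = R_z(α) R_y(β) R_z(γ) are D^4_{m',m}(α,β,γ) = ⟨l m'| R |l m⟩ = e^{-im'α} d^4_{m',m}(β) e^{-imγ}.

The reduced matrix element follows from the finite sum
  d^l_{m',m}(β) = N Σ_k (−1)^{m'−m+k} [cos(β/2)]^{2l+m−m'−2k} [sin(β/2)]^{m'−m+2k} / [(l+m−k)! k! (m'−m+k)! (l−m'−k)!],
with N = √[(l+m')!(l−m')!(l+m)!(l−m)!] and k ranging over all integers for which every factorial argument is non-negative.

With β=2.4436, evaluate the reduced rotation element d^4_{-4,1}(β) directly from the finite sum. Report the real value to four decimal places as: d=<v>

d^4_{-4,1}(β=2.4436) via the finite sum:
c=cos(2.443600/2)=0.341955, s=sin(2.443600/2)=0.939716; N=√[1·40320·120·6]=5387.986637
The bounds max(0,m−m')=5 and min(l+m,l−m')=5 give 1 term
  k=5: (−1)^0·5387.9866/(720)·0.3420^3·0.9397^5 = +0.219273
d^4_{-4,1}(2.4436) = +0.219273

d=0.2193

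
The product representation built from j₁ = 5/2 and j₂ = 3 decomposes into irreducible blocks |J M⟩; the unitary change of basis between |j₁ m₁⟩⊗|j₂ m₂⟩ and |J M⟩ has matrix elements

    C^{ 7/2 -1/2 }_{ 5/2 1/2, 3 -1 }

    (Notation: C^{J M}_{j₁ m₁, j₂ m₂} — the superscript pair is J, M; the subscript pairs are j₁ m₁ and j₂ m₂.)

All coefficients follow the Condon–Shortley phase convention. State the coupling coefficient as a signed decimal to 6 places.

−√(1/63) = -0.125988

triangle: 2!*3!*4!/10! = 288/3628800
(j±m)!: 3!*2!*2!*4!*3!*4! = 82944
prefactor² = (2J+1)*Δ*N² = 9216/175
  k=0: +1/(0!*2!*2!*2!*1!*2!) = 1/16
  k=1: −1/(1!*1!*1!*1!*2!*3!) = -1/12
  k=2: +1/(2!*0!*0!*0!*3!*4!) = 1/288
Σ = -5/288  ⇒  CG² = 9216/175*(-5/288)² = 1/63
CG = −√(1/63) = -0.125988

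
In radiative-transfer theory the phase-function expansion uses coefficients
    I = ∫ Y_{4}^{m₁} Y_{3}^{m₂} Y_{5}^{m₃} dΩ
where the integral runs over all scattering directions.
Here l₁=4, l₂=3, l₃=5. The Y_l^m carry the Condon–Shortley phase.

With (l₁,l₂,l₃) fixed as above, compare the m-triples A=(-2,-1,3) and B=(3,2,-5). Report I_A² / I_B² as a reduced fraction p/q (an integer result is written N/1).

81/175

Same 4,3,5: normalisation and zero-m 3j drop out of the ratio.
A: Δ: 2! 6! 4! / 13! → 1/180180; sum: t=0:+1/5760 t=1:−1/720 t=2:+1/2304 = -1/1280; 3j²(4 3 5; -2 -1 3) = Δ·Π!·Σ² = 27/1430  (sign -1)
B: Δ: 2! 6! 4! / 13! → 1/180180; sum: t=1:−1/17280 = -1/17280; 3j²(4 3 5; 3 2 -5) = Δ·Π!·Σ² = 35/858  (sign -1)
I_A²/I_B² = (27/1430)/(35/858) = 81/175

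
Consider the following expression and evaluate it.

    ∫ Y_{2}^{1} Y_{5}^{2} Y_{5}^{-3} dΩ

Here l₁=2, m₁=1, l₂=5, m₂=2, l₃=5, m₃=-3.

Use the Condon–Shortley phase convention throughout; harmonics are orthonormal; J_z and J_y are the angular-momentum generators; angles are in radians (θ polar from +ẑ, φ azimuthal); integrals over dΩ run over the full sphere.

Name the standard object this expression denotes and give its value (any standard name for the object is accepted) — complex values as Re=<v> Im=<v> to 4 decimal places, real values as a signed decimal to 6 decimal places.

This is a Gaunt coefficient — the integral of a triple product of spherical harmonics over the sphere.
m-sum 0 ✓  L=12 even ✓  3≤5≤7 ✓
Π(2lᵢ+1) = 5×11×11 = 605
triangle coeff Δ(2,5,5) = 1/38610
Σ_t [0,2]: t=0:+1/2880 t=1:−1/576 t=2:+1/2880 = -1/960
(3j)²=10/429 [(2 5 5; 0 0 0)], sign=+1
Σ_t [0,1]: t=0:+1/10080 t=1:−1/2880 = -1/4032
(3j)²=10/429 [(2 5 5; 1 2 -3)], sign=-1
⇒ 4πI² = 500/1521
I = (-1)√(500/1521/(4π)) = -0.16173926

Gaunt coefficient, -0.161739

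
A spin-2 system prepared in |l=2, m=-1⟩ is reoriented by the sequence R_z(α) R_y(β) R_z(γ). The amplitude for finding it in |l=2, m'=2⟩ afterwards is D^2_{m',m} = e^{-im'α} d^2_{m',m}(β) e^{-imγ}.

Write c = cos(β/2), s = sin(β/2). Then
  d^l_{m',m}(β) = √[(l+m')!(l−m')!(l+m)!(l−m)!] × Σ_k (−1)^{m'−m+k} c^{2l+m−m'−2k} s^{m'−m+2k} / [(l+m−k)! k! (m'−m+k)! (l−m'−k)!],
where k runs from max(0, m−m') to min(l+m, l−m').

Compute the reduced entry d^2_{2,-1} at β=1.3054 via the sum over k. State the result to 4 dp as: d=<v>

d^2_{2,-1}(β=1.3054) via the finite sum:
c=cos(1.305400/2)=0.794447, s=sin(1.305400/2)=0.607334; N=√[24·1·1·6]=12.000000
k∈{0} keeps every argument non-negative
  k=0: (−1)^3·12.0000/(6)·0.7944^1·0.6073^3 = -0.355940
d^2_{2,-1}(1.3054) = -0.355940

d=-0.3559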